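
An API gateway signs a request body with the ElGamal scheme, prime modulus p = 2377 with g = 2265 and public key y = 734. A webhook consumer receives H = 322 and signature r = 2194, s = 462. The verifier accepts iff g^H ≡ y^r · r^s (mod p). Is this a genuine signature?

forged

Left side g^H mod p:
2265^322 mod 2377 = 2283
Right side y^r · r^s mod p:
734^2194 mod 2377 = 2083
2194^462 mod 2377 = 1012
2083·1012 = 2107996 ≡ 1974 (mod 2377)
2283 ≠ 1974, so verification fails.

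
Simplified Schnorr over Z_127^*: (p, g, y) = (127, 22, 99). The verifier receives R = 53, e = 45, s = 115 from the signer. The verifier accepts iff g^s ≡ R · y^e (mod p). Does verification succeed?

g^s mod p:
Squares mod 127: 22^1≡22, 22^2≡103, 22^4≡68, 22^8≡52, 22^16≡37, 22^32≡99, 22^64≡22
115 = 64 + 32 + 16 + 2 + 1, so 22^115 ≡ 22·99·37·103·22 ≡ 37 (mod 127)
R · y^e mod p:
Squares mod 127: 99^1≡99, 99^2≡22, 99^4≡103, 99^8≡68, 99^16≡52, 99^32≡37
45 = 32 + 8 + 4 + 1, so 99^45 ≡ 37·68·103·99 ≡ 1 (mod 127)
53·1 = 53 ≡ 53 (mod 127)
37 ≠ 53; the check fails.

fails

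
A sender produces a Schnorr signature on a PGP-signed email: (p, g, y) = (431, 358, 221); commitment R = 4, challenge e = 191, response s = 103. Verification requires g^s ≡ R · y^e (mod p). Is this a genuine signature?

g^s mod p:
Squares mod 431: 358^1≡358, 358^2≡157, 358^4≡82, 358^8≡259, 358^16≡276, 358^32≡320, 358^64≡253
103 = 64 + 32 + 4 + 2 + 1, so 358^103 ≡ 253·320·82·157·358 ≡ 11 (mod 431)
R · y^e mod p:
Squares mod 431: 221^1≡221, 221^2≡138, 221^4≡80, 221^8≡366, 221^16≡346, 221^32≡329, 221^64≡60, 221^128≡152
191 = 128 + 32 + 16 + 8 + 4 + 2 + 1, so 221^191 ≡ 152·329·346·366·80·138·221 ≡ 326 (mod 431)
4·326 = 1304 ≡ 11 (mod 431)
11 ≡ 11 (mod 431); signature holds.

genuine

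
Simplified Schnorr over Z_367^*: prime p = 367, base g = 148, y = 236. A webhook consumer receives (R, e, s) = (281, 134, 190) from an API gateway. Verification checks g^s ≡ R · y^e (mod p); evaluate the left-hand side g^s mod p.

Squares mod 367: 148^1≡148, 148^2≡251, 148^4≡244, 148^8≡82, 148^16≡118, 148^32≡345, 148^64≡117, 148^128≡110
190 = 128 + 32 + 16 + 8 + 4 + 2, so 148^190 ≡ 110·345·118·82·244·251 ≡ 313 (mod 367)

313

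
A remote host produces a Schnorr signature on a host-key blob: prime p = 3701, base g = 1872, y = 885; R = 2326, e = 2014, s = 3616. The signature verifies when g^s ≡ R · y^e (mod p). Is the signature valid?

g^s mod p:
1872^3616 mod 3701 = 390
R · y^e mod p:
885^2014 mod 3701 = 713
2326·713 = 1658438 ≡ 390 (mod 3701)
390 ≡ 390 (mod 3701); signature holds.

valid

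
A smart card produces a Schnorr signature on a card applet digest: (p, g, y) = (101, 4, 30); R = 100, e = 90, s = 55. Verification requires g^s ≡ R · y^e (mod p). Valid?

g^s mod p:
4^2 = 16
4^4 ≡ 16^2 = 256 ≡ 54
4^8 ≡ 54^2 = 2916 ≡ 88
4^16 ≡ 88^2 = 7744 ≡ 68
4^32 ≡ 68^2 = 4624 ≡ 79
55 = 32 + 16 + 4 + 2 + 1, so 4^55 ≡ 79·68·54·16·4 ≡ 14 (mod 101)
R · y^e mod p:
30^2 = 900 ≡ 92
30^4 ≡ 92^2 = 8464 ≡ 81
30^8 ≡ 81^2 = 6561 ≡ 97
30^16 ≡ 97^2 = 9409 ≡ 16
30^32 ≡ 16^2 = 256 ≡ 54
30^64 ≡ 54^2 = 2916 ≡ 88
90 = 64 + 16 + 8 + 2, so 30^90 ≡ 88·16·97·92 ≡ 87 (mod 101)
100·87 = 8700 ≡ 14 (mod 101)
14 ≡ 14 (mod 101); signature holds.

yes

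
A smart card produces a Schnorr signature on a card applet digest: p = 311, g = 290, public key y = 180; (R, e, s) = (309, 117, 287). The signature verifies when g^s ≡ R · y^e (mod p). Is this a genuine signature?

genuine

g^s mod p:
290^2 = 84100 ≡ 130
290^4 ≡ 130^2 = 16900 ≡ 106
290^8 ≡ 106^2 = 11236 ≡ 40
290^16 ≡ 40^2 = 1600 ≡ 45
290^32 ≡ 45^2 = 2025 ≡ 159
290^64 ≡ 159^2 = 25281 ≡ 90
290^128 ≡ 90^2 = 8100 ≡ 14
290^256 ≡ 14^2 = 196
287 = 256 + 16 + 8 + 4 + 2 + 1, so 290^287 ≡ 196·45·40·106·130·290 ≡ 71 (mod 311)
R · y^e mod p:
180^2 = 32400 ≡ 56
180^4 ≡ 56^2 = 3136 ≡ 26
180^8 ≡ 26^2 = 676 ≡ 54
180^16 ≡ 54^2 = 2916 ≡ 117
180^32 ≡ 117^2 = 13689 ≡ 5
180^64 ≡ 5^2 = 25
117 = 64 + 32 + 16 + 4 + 1, so 180^117 ≡ 25·5·117·26·180 ≡ 120 (mod 311)
309·120 = 37080 ≡ 71 (mod 311)
71 ≡ 71 (mod 311); signature holds.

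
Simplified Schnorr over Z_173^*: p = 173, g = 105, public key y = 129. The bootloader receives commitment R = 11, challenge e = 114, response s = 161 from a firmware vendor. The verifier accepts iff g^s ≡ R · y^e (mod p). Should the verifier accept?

g^s mod p:
105^2 = 11025 ≡ 126
105^4 ≡ 126^2 = 15876 ≡ 133
105^8 ≡ 133^2 = 17689 ≡ 43
105^16 ≡ 43^2 = 1849 ≡ 119
105^32 ≡ 119^2 = 14161 ≡ 148
105^64 ≡ 148^2 = 21904 ≡ 106
105^128 ≡ 106^2 = 11236 ≡ 164
161 = 128 + 32 + 1, so 105^161 ≡ 164·148·105 ≡ 97 (mod 173)
R · y^e mod p:
129^2 = 16641 ≡ 33
129^4 ≡ 33^2 = 1089 ≡ 51
129^8 ≡ 51^2 = 2601 ≡ 6
129^16 ≡ 6^2 = 36
129^32 ≡ 36^2 = 1296 ≡ 85
129^64 ≡ 85^2 = 7225 ≡ 132
114 = 64 + 32 + 16 + 2, so 129^114 ≡ 132·85·36·33 ≡ 56 (mod 173)
11·56 = 616 ≡ 97 (mod 173)
97 ≡ 97 (mod 173); signature holds.

accept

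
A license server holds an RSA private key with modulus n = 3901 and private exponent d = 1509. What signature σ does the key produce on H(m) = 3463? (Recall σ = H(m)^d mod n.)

(H(m))^2 ≡ 3463^2 = 11992369 ≡ 695
(H(m))^4 ≡ 695^2 = 483025 ≡ 3202
(H(m))^8 ≡ 3202^2 = 10252804 ≡ 976
(H(m))^16 ≡ 976^2 = 952576 ≡ 732
(H(m))^32 ≡ 732^2 = 535824 ≡ 1387
(H(m))^64 ≡ 1387^2 = 1923769 ≡ 576
(H(m))^128 ≡ 576^2 = 331776 ≡ 191
(H(m))^256 ≡ 191^2 = 36481 ≡ 1372
(H(m))^512 ≡ 1372^2 = 1882384 ≡ 2102
(H(m))^1024 ≡ 2102^2 = 4418404 ≡ 2472
1509 = 1024 + 256 + 128 + 64 + 32 + 4 + 1, so (H(m))^1509 ≡ 2472·1372·191·576·1387·3202·3463 ≡ 801 (mod 3901)

801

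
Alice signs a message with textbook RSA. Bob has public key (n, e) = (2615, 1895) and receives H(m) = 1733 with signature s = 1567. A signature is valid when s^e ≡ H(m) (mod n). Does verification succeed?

passes

s^2 ≡ 1567^2 = 2455489 ≡ 4
s^4 ≡ 4^2 = 16
s^8 ≡ 16^2 = 256
s^16 ≡ 256^2 = 65536 ≡ 161
s^32 ≡ 161^2 = 25921 ≡ 2386
s^64 ≡ 2386^2 = 5692996 ≡ 141
s^128 ≡ 141^2 = 19881 ≡ 1576
s^256 ≡ 1576^2 = 2483776 ≡ 2141
s^512 ≡ 2141^2 = 4583881 ≡ 2401
s^1024 ≡ 2401^2 = 5764801 ≡ 1341
1895 = 1024 + 512 + 256 + 64 + 32 + 4 + 2 + 1, so s^1895 ≡ 1341·2401·2141·141·2386·16·4·1567 ≡ 1733 (mod 2615)
1733 = H(m), so the signature checks out.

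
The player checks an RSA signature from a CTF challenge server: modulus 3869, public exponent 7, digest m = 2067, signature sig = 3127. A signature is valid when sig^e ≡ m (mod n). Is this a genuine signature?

sig^2 ≡ 3127^2 = 9778129 ≡ 1166
sig^4 ≡ 1166^2 = 1359556 ≡ 1537
7 = 4 + 2 + 1, so sig^7 ≡ 1537·1166·3127 ≡ 2067 (mod 3869)
sig^7 mod 3869 = 2067 matches m.

genuine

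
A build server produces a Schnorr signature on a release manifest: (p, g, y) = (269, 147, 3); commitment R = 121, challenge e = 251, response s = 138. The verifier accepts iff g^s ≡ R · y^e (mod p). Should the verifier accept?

g^s mod p:
147^2 = 21609 ≡ 89
147^4 ≡ 89^2 = 7921 ≡ 120
147^8 ≡ 120^2 = 14400 ≡ 143
147^16 ≡ 143^2 = 20449 ≡ 5
147^32 ≡ 5^2 = 25
147^64 ≡ 25^2 = 625 ≡ 87
147^128 ≡ 87^2 = 7569 ≡ 37
138 = 128 + 8 + 2, so 147^138 ≡ 37·143·89 ≡ 149 (mod 269)
R · y^e mod p:
3^2 = 9
3^4 ≡ 9^2 = 81
3^8 ≡ 81^2 = 6561 ≡ 105
3^16 ≡ 105^2 = 11025 ≡ 265
3^32 ≡ 265^2 = 70225 ≡ 16
3^64 ≡ 16^2 = 256
3^128 ≡ 256^2 = 65536 ≡ 169
251 = 128 + 64 + 32 + 16 + 8 + 2 + 1, so 3^251 ≡ 169·256·16·265·105·9·3 ≡ 112 (mod 269)
121·112 = 13552 ≡ 102 (mod 269)
149 ≠ 102; the check fails.

reject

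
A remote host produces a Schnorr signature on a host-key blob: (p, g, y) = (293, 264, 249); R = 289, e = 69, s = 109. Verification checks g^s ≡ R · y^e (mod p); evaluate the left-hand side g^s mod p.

131

264^2 = 69696 ≡ 255
264^4 ≡ 255^2 = 65025 ≡ 272
264^8 ≡ 272^2 = 73984 ≡ 148
264^16 ≡ 148^2 = 21904 ≡ 222
264^32 ≡ 222^2 = 49284 ≡ 60
264^64 ≡ 60^2 = 3600 ≡ 84
109 = 64 + 32 + 8 + 4 + 1, so 264^109 ≡ 84·60·148·272·264 ≡ 131 (mod 293)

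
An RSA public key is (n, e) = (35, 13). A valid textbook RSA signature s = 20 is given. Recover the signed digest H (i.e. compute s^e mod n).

s^2 ≡ 20^2 = 400 ≡ 15
s^4 ≡ 15^2 = 225 ≡ 15
s^8 ≡ 15^2 = 225 ≡ 15
13 = 8 + 4 + 1, so s^13 ≡ 15·15·20 ≡ 20 (mod 35)

20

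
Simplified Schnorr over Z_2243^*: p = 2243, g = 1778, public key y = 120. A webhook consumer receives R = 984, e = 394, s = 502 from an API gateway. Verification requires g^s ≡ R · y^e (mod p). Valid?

no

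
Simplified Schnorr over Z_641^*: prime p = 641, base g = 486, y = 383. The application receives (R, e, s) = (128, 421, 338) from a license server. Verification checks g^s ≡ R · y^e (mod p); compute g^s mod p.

486^2 = 236196 ≡ 308
486^4 ≡ 308^2 = 94864 ≡ 637
486^8 ≡ 637^2 = 405769 ≡ 16
486^16 ≡ 16^2 = 256
486^32 ≡ 256^2 = 65536 ≡ 154
486^64 ≡ 154^2 = 23716 ≡ 640
486^128 ≡ 640^2 = 409600 ≡ 1
486^256 ≡ 1^2 = 1
338 = 256 + 64 + 16 + 2, so 486^338 ≡ 1·640·256·308 ≡ 636 (mod 641)

636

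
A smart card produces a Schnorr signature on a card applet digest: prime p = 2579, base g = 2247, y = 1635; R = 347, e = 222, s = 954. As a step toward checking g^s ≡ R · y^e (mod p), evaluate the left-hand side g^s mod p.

2247^2 = 5049009 ≡ 1906
2247^4 ≡ 1906^2 = 3632836 ≡ 1604
2247^8 ≡ 1604^2 = 2572816 ≡ 1553
2247^16 ≡ 1553^2 = 2411809 ≡ 444
2247^32 ≡ 444^2 = 197136 ≡ 1132
2247^64 ≡ 1132^2 = 1281424 ≡ 2240
2247^128 ≡ 2240^2 = 5017600 ≡ 1445
2247^256 ≡ 1445^2 = 2088025 ≡ 1614
2247^512 ≡ 1614^2 = 2604996 ≡ 206
954 = 512 + 256 + 128 + 32 + 16 + 8 + 2, so 2247^954 ≡ 206·1614·1445·1132·444·1553·1906 ≡ 785 (mod 2579)

785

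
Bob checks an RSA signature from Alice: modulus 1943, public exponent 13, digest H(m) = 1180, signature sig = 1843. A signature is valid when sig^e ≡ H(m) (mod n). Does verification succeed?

passes

Squares mod 1943: sig^1≡1843, sig^2≡285, sig^4≡1562, sig^8≡1379
13 = 8 + 4 + 1, so sig^13 ≡ 1379·1562·1843 ≡ 1180 (mod 1943)
Since 1180 equals the digest 1180, verification succeeds.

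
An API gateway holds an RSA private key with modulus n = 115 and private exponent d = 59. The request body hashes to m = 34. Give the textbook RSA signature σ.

79

m^2 ≡ 34^2 = 1156 ≡ 6
m^4 ≡ 6^2 = 36
m^8 ≡ 36^2 = 1296 ≡ 31
m^16 ≡ 31^2 = 961 ≡ 41
m^32 ≡ 41^2 = 1681 ≡ 71
59 = 32 + 16 + 8 + 2 + 1, so m^59 ≡ 71·41·31·6·34 ≡ 79 (mod 115)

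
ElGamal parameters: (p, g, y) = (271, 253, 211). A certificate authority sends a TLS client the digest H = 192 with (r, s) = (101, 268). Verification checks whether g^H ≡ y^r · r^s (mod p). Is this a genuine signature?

Left side g^H mod p:
Squares mod 271: 253^1≡253, 253^2≡53, 253^4≡99, 253^8≡45, 253^16≡128, 253^32≡124, 253^64≡200, 253^128≡163
192 = 128 + 64, so 253^192 ≡ 163·200 ≡ 80 (mod 271)
Right side y^r · r^s mod p:
Squares mod 271: 211^1≡211, 211^2≡77, 211^4≡238, 211^8≡5, 211^16≡25, 211^32≡83, 211^64≡114
101 = 64 + 32 + 4 + 1, so 211^101 ≡ 114·83·238·211 ≡ 259 (mod 271)
Squares mod 271: 101^1≡101, 101^2≡174, 101^4≡195, 101^8≡85, 101^16≡179, 101^32≡63, 101^64≡175, 101^128≡2, 101^256≡4
268 = 256 + 8 + 4, so 101^268 ≡ 4·85·195 ≡ 176 (mod 271)
259·176 = 45584 ≡ 56 (mod 271)
80 ≠ 56, so verification fails.

forged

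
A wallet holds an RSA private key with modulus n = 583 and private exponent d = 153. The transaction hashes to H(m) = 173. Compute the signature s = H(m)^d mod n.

(H(m))^2 ≡ 173^2 = 29929 ≡ 196
(H(m))^4 ≡ 196^2 = 38416 ≡ 521
(H(m))^8 ≡ 521^2 = 271441 ≡ 346
(H(m))^16 ≡ 346^2 = 119716 ≡ 201
(H(m))^32 ≡ 201^2 = 40401 ≡ 174
(H(m))^64 ≡ 174^2 = 30276 ≡ 543
(H(m))^128 ≡ 543^2 = 294849 ≡ 434
153 = 128 + 16 + 8 + 1, so (H(m))^153 ≡ 434·201·346·173 ≡ 446 (mod 583)

446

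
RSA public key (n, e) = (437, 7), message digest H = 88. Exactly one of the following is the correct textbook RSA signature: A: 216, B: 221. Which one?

B

Candidate A: 216^2 = 46656 ≡ 334; 216^4 ≡ 334^2 = 111556 ≡ 121; 7 = 4 + 2 + 1, so 216^7 ≡ 121·334·216 ≡ 349 (mod 437)
Candidate B: 221^2 = 48841 ≡ 334; 221^4 ≡ 334^2 = 111556 ≡ 121; 7 = 4 + 2 + 1, so 221^7 ≡ 121·334·221 ≡ 88 (mod 437)
  → matches H = 88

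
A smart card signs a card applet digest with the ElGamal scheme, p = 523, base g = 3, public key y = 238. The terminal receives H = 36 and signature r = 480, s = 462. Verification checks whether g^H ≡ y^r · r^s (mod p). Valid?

yes

Left side g^H mod p:
3^2 = 9
3^4 ≡ 9^2 = 81
3^8 ≡ 81^2 = 6561 ≡ 285
3^16 ≡ 285^2 = 81225 ≡ 160
3^32 ≡ 160^2 = 25600 ≡ 496
36 = 32 + 4, so 3^36 ≡ 496·81 ≡ 428 (mod 523)
Right side y^r · r^s mod p:
238^2 = 56644 ≡ 160
238^4 ≡ 160^2 = 25600 ≡ 496
238^8 ≡ 496^2 = 246016 ≡ 206
238^16 ≡ 206^2 = 42436 ≡ 73
238^32 ≡ 73^2 = 5329 ≡ 99
238^64 ≡ 99^2 = 9801 ≡ 387
238^128 ≡ 387^2 = 149769 ≡ 191
238^256 ≡ 191^2 = 36481 ≡ 394
480 = 256 + 128 + 64 + 32, so 238^480 ≡ 394·191·387·99 ≡ 73 (mod 523)
480^2 = 230400 ≡ 280
480^4 ≡ 280^2 = 78400 ≡ 473
480^8 ≡ 473^2 = 223729 ≡ 408
480^16 ≡ 408^2 = 166464 ≡ 150
480^32 ≡ 150^2 = 22500 ≡ 11
480^64 ≡ 11^2 = 121
480^128 ≡ 121^2 = 14641 ≡ 520
480^256 ≡ 520^2 = 270400 ≡ 9
462 = 256 + 128 + 64 + 8 + 4 + 2, so 480^462 ≡ 9·520·121·408·473·280 ≡ 99 (mod 523)
73·99 = 7227 ≡ 428 (mod 523)
428 ≡ 428 (mod 523), so the signature is genuine.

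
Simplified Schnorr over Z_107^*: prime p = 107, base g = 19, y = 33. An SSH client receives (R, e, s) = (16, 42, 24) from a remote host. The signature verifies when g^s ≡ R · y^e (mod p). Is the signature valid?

g^s mod p:
Squares mod 107: 19^1≡19, 19^2≡40, 19^4≡102, 19^8≡25, 19^16≡90
24 = 16 + 8, so 19^24 ≡ 90·25 ≡ 3 (mod 107)
R · y^e mod p:
Squares mod 107: 33^1≡33, 33^2≡19, 33^4≡40, 33^8≡102, 33^16≡25, 33^32≡90
42 = 32 + 8 + 2, so 33^42 ≡ 90·102·19 ≡ 10 (mod 107)
16·10 = 160 ≡ 53 (mod 107)
3 ≠ 53; the check fails.

invalid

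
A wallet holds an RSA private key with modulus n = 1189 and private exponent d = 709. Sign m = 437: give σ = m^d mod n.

m^2 ≡ 437^2 = 190969 ≡ 729
m^4 ≡ 729^2 = 531441 ≡ 1147
m^8 ≡ 1147^2 = 1315609 ≡ 575
m^16 ≡ 575^2 = 330625 ≡ 83
m^32 ≡ 83^2 = 6889 ≡ 944
m^64 ≡ 944^2 = 891136 ≡ 575
m^128 ≡ 575^2 = 330625 ≡ 83
m^256 ≡ 83^2 = 6889 ≡ 944
m^512 ≡ 944^2 = 891136 ≡ 575
709 = 512 + 128 + 64 + 4 + 1, so m^709 ≡ 575·83·575·1147·437 ≡ 1121 (mod 1189)

1121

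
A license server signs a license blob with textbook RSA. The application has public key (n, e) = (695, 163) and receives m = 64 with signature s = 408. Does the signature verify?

does not verify

s^2 ≡ 408^2 = 166464 ≡ 359
s^4 ≡ 359^2 = 128881 ≡ 306
s^8 ≡ 306^2 = 93636 ≡ 506
s^16 ≡ 506^2 = 256036 ≡ 276
s^32 ≡ 276^2 = 76176 ≡ 421
s^64 ≡ 421^2 = 177241 ≡ 16
s^128 ≡ 16^2 = 256
163 = 128 + 32 + 2 + 1, so s^163 ≡ 256·421·359·408 ≡ 212 (mod 695)
The recovered value 212 does not match the digest 64.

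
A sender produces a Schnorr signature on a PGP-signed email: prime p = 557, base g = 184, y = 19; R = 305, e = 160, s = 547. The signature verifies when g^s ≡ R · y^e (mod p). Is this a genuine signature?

g^s mod p:
Squares mod 557: 184^1≡184, 184^2≡436, 184^4≡159, 184^8≡216, 184^16≡425, 184^32≡157, 184^64≡141, 184^128≡386, 184^256≡277, 184^512≡420
547 = 512 + 32 + 2 + 1, so 184^547 ≡ 420·157·436·184 ≡ 82 (mod 557)
R · y^e mod p:
Squares mod 557: 19^1≡19, 19^2≡361, 19^4≡540, 19^8≡289, 19^16≡528, 19^32≡284, 19^64≡448, 19^128≡184
160 = 128 + 32, so 19^160 ≡ 184·284 ≡ 455 (mod 557)
305·455 = 138775 ≡ 82 (mod 557)
82 ≡ 82 (mod 557); signature holds.

genuine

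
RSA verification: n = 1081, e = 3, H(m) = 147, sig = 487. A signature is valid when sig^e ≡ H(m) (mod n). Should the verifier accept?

reject

sig^2 ≡ 487^2 = 237169 ≡ 430
3 = 2 + 1, so sig^3 ≡ 430·487 ≡ 777 (mod 1081)
sig^3 mod 1081 = 777, but H(m) = 147.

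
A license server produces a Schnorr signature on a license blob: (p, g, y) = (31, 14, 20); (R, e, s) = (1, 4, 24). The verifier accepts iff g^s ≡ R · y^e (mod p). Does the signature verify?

g^s mod p:
14^2 = 196 ≡ 10
14^4 ≡ 10^2 = 100 ≡ 7
14^8 ≡ 7^2 = 49 ≡ 18
14^16 ≡ 18^2 = 324 ≡ 14
24 = 16 + 8, so 14^24 ≡ 14·18 ≡ 4 (mod 31)
R · y^e mod p:
20^2 = 400 ≡ 28
20^4 ≡ 28^2 = 784 ≡ 9
1·9 = 9 ≡ 9 (mod 31)
4 ≠ 9; the check fails.

does not verify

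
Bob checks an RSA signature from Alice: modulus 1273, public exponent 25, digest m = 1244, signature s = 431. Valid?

s^25 mod 1273 = 29
The recovered value 29 does not match the digest 1244.

no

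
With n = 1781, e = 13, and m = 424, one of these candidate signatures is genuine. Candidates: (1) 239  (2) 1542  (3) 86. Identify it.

Candidate 1: Squares mod 1781: 239^1≡239, 239^2≡129, 239^4≡612, 239^8≡534; 13 = 8 + 4 + 1, so 239^13 ≡ 534·612·239 ≡ 1357 (mod 1781)
Candidate 2: Squares mod 1781: 1542^1≡1542, 1542^2≡129, 1542^4≡612, 1542^8≡534; 13 = 8 + 4 + 1, so 1542^13 ≡ 534·612·1542 ≡ 424 (mod 1781)
  → matches m = 424
Candidate 3: Squares mod 1781: 86^1≡86, 86^2≡272, 86^4≡963, 86^8≡1249; 13 = 8 + 4 + 1, so 86^13 ≡ 1249·963·86 ≡ 983 (mod 1781)

2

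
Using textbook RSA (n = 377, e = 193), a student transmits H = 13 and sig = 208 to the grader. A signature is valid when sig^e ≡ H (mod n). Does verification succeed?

Squares mod 377: sig^1≡208, sig^2≡286, sig^4≡364, sig^8≡169, sig^16≡286, sig^32≡364, sig^64≡169, sig^128≡286
193 = 128 + 64 + 1, so sig^193 ≡ 286·169·208 ≡ 13 (mod 377)
sig^193 mod 377 = 13 matches H.

passes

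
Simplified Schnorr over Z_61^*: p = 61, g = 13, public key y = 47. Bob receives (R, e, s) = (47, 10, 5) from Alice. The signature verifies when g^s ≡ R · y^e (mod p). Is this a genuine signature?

forged

g^s mod p:
13^2 = 169 ≡ 47
13^4 ≡ 47^2 = 2209 ≡ 13
5 = 4 + 1, so 13^5 ≡ 13·13 ≡ 47 (mod 61)
R · y^e mod p:
47^2 = 2209 ≡ 13
47^4 ≡ 13^2 = 169 ≡ 47
47^8 ≡ 47^2 = 2209 ≡ 13
10 = 8 + 2, so 47^10 ≡ 13·13 ≡ 47 (mod 61)
47·47 = 2209 ≡ 13 (mod 61)
47 ≠ 13; the check fails.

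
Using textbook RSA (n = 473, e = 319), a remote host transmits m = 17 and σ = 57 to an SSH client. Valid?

yes

σ^2 ≡ 57^2 = 3249 ≡ 411
σ^4 ≡ 411^2 = 168921 ≡ 60
σ^8 ≡ 60^2 = 3600 ≡ 289
σ^16 ≡ 289^2 = 83521 ≡ 273
σ^32 ≡ 273^2 = 74529 ≡ 268
σ^64 ≡ 268^2 = 71824 ≡ 401
σ^128 ≡ 401^2 = 160801 ≡ 454
σ^256 ≡ 454^2 = 206116 ≡ 361
319 = 256 + 32 + 16 + 8 + 4 + 2 + 1, so σ^319 ≡ 361·268·273·289·60·411·57 ≡ 17 (mod 473)
σ^319 mod 473 = 17 matches m.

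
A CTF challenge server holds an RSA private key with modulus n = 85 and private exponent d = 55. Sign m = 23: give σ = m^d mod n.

m^2 ≡ 23^2 = 529 ≡ 19
m^4 ≡ 19^2 = 361 ≡ 21
m^8 ≡ 21^2 = 441 ≡ 16
m^16 ≡ 16^2 = 256 ≡ 1
m^32 ≡ 1^2 = 1
55 = 32 + 16 + 4 + 2 + 1, so m^55 ≡ 1·1·21·19·23 ≡ 82 (mod 85)

82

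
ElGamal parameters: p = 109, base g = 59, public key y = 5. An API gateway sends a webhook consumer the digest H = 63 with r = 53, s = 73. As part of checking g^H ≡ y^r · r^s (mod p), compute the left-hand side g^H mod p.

59^2 = 3481 ≡ 102
59^4 ≡ 102^2 = 10404 ≡ 49
59^8 ≡ 49^2 = 2401 ≡ 3
59^16 ≡ 3^2 = 9
59^32 ≡ 9^2 = 81
63 = 32 + 16 + 8 + 4 + 2 + 1, so 59^63 ≡ 81·9·3·49·102·59 ≡ 41 (mod 109)

41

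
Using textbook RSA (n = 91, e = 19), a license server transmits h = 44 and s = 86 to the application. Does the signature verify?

s^2 ≡ 86^2 = 7396 ≡ 25
s^4 ≡ 25^2 = 625 ≡ 79
s^8 ≡ 79^2 = 6241 ≡ 53
s^16 ≡ 53^2 = 2809 ≡ 79
19 = 16 + 2 + 1, so s^19 ≡ 79·25·86 ≡ 44 (mod 91)
Since 44 equals the digest 44, verification succeeds.

verifies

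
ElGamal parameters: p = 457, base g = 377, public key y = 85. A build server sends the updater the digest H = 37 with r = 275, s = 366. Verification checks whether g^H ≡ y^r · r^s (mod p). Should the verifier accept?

Left side g^H mod p:
377^37 mod 457 = 210
Right side y^r · r^s mod p:
85^275 mod 457 = 37
275^366 mod 457 = 228
37·228 = 8436 ≡ 210 (mod 457)
210 ≡ 210 (mod 457), so the signature is genuine.

accept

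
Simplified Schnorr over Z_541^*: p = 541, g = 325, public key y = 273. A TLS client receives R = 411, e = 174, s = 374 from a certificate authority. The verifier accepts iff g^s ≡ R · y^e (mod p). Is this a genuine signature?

genuine

g^s mod p:
325^2 = 105625 ≡ 130
325^4 ≡ 130^2 = 16900 ≡ 129
325^8 ≡ 129^2 = 16641 ≡ 411
325^16 ≡ 411^2 = 168921 ≡ 129
325^32 ≡ 129^2 = 16641 ≡ 411
325^64 ≡ 411^2 = 168921 ≡ 129
325^128 ≡ 129^2 = 16641 ≡ 411
325^256 ≡ 411^2 = 168921 ≡ 129
374 = 256 + 64 + 32 + 16 + 4 + 2, so 325^374 ≡ 129·129·411·129·129·130 ≡ 130 (mod 541)
R · y^e mod p:
273^2 = 74529 ≡ 412
273^4 ≡ 412^2 = 169744 ≡ 411
273^8 ≡ 411^2 = 168921 ≡ 129
273^16 ≡ 129^2 = 16641 ≡ 411
273^32 ≡ 411^2 = 168921 ≡ 129
273^64 ≡ 129^2 = 16641 ≡ 411
273^128 ≡ 411^2 = 168921 ≡ 129
174 = 128 + 32 + 8 + 4 + 2, so 273^174 ≡ 129·129·129·411·412 ≡ 540 (mod 541)
411·540 = 221940 ≡ 130 (mod 541)
130 ≡ 130 (mod 541); signature holds.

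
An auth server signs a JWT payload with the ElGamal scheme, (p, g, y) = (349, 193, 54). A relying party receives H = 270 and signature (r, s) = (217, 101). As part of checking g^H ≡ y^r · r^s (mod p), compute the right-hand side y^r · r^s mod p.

Squares mod 349: 54^1≡54, 54^2≡124, 54^4≡20, 54^8≡51, 54^16≡158, 54^32≡185, 54^64≡23, 54^128≡180
217 = 128 + 64 + 16 + 8 + 1, so 54^217 ≡ 180·23·158·51·54 ≡ 267 (mod 349)
Squares mod 349: 217^1≡217, 217^2≡323, 217^4≡327, 217^8≡135, 217^16≡77, 217^32≡345, 217^64≡16
101 = 64 + 32 + 4 + 1, so 217^101 ≡ 16·345·327·217 ≡ 161 (mod 349)
y^r · r^s ≡ 267·161 = 42987 ≡ 60 (mod 349)

60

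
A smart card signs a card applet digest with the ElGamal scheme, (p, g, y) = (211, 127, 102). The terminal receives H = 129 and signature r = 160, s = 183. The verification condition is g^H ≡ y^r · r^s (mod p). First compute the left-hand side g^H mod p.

147

127^2 = 16129 ≡ 93
127^4 ≡ 93^2 = 8649 ≡ 209
127^8 ≡ 209^2 = 43681 ≡ 4
127^16 ≡ 4^2 = 16
127^32 ≡ 16^2 = 256 ≡ 45
127^64 ≡ 45^2 = 2025 ≡ 126
127^128 ≡ 126^2 = 15876 ≡ 51
129 = 128 + 1, so 127^129 ≡ 51·127 ≡ 147 (mod 211)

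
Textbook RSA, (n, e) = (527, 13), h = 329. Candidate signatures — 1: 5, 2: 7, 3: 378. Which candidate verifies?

Candidate 1: Squares mod 527: 5^1≡5, 5^2≡25, 5^4≡98, 5^8≡118; 13 = 8 + 4 + 1, so 5^13 ≡ 118·98·5 ≡ 377 (mod 527)
Candidate 2: Squares mod 527: 7^1≡7, 7^2≡49, 7^4≡293, 7^8≡475; 13 = 8 + 4 + 1, so 7^13 ≡ 475·293·7 ≡ 329 (mod 527)
  → matches h = 329
Candidate 3: Squares mod 527: 378^1≡378, 378^2≡67, 378^4≡273, 378^8≡222; 13 = 8 + 4 + 1, so 378^13 ≡ 222·273·378 ≡ 378 (mod 527)

2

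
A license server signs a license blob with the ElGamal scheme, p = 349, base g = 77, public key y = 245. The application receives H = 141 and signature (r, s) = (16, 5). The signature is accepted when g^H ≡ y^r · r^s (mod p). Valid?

Left side g^H mod p:
Squares mod 349: 77^1≡77, 77^2≡345, 77^4≡16, 77^8≡256, 77^16≡273, 77^32≡192, 77^64≡219, 77^128≡148
141 = 128 + 8 + 4 + 1, so 77^141 ≡ 148·256·16·77 ≡ 313 (mod 349)
Right side y^r · r^s mod p:
Squares mod 349: 245^1≡245, 245^2≡346, 245^4≡9, 245^8≡81, 245^16≡279
245^16 ≡ 279 (mod 349)
Squares mod 349: 16^1≡16, 16^2≡256, 16^4≡273
5 = 4 + 1, so 16^5 ≡ 273·16 ≡ 180 (mod 349)
279·180 = 50220 ≡ 313 (mod 349)
313 ≡ 313 (mod 349), so the signature is genuine.

yes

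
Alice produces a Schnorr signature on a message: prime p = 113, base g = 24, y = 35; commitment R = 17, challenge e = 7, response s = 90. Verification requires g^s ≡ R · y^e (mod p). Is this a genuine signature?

genuine

g^s mod p:
24^2 = 576 ≡ 11
24^4 ≡ 11^2 = 121 ≡ 8
24^8 ≡ 8^2 = 64
24^16 ≡ 64^2 = 4096 ≡ 28
24^32 ≡ 28^2 = 784 ≡ 106
24^64 ≡ 106^2 = 11236 ≡ 49
90 = 64 + 16 + 8 + 2, so 24^90 ≡ 49·28·64·11 ≡ 77 (mod 113)
R · y^e mod p:
35^2 = 1225 ≡ 95
35^4 ≡ 95^2 = 9025 ≡ 98
7 = 4 + 2 + 1, so 35^7 ≡ 98·95·35 ≡ 71 (mod 113)
17·71 = 1207 ≡ 77 (mod 113)
77 ≡ 77 (mod 113); signature holds.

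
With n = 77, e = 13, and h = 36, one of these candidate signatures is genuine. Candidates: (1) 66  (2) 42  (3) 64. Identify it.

Candidate 1: Squares mod 77: 66^1≡66, 66^2≡44, 66^4≡11, 66^8≡44; 13 = 8 + 4 + 1, so 66^13 ≡ 44·11·66 ≡ 66 (mod 77)
Candidate 2: Squares mod 77: 42^1≡42, 42^2≡70, 42^4≡49, 42^8≡14; 13 = 8 + 4 + 1, so 42^13 ≡ 14·49·42 ≡ 14 (mod 77)
Candidate 3: Squares mod 77: 64^1≡64, 64^2≡15, 64^4≡71, 64^8≡36; 13 = 8 + 4 + 1, so 64^13 ≡ 36·71·64 ≡ 36 (mod 77)
  → matches h = 36

3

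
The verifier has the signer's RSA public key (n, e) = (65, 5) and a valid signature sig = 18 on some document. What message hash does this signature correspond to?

Squares mod 65: sig^1≡18, sig^2≡64, sig^4≡1
5 = 4 + 1, so sig^5 ≡ 1·18 ≡ 18 (mod 65)

18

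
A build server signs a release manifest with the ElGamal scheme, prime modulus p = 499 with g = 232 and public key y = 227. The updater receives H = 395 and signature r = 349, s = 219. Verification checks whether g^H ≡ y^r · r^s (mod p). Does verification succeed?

passes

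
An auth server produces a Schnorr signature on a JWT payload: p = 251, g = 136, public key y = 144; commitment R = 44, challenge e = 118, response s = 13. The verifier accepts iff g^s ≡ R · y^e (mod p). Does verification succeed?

passes

g^s mod p:
Squares mod 251: 136^1≡136, 136^2≡173, 136^4≡60, 136^8≡86
13 = 8 + 4 + 1, so 136^13 ≡ 86·60·136 ≡ 215 (mod 251)
R · y^e mod p:
Squares mod 251: 144^1≡144, 144^2≡154, 144^4≡122, 144^8≡75, 144^16≡103, 144^32≡67, 144^64≡222
118 = 64 + 32 + 16 + 4 + 2, so 144^118 ≡ 222·67·103·122·154 ≡ 22 (mod 251)
44·22 = 968 ≡ 215 (mod 251)
215 ≡ 215 (mod 251); signature holds.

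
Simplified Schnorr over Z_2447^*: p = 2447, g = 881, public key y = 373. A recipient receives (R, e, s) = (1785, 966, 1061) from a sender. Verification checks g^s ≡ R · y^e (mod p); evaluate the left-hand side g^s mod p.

881^2 = 776161 ≡ 462
881^4 ≡ 462^2 = 213444 ≡ 555
881^8 ≡ 555^2 = 308025 ≡ 2150
881^16 ≡ 2150^2 = 4622500 ≡ 117
881^32 ≡ 117^2 = 13689 ≡ 1454
881^64 ≡ 1454^2 = 2114116 ≡ 2355
881^128 ≡ 2355^2 = 5546025 ≡ 1123
881^256 ≡ 1123^2 = 1261129 ≡ 924
881^512 ≡ 924^2 = 853776 ≡ 2220
881^1024 ≡ 2220^2 = 4928400 ≡ 142
1061 = 1024 + 32 + 4 + 1, so 881^1061 ≡ 142·1454·555·881 ≡ 1696 (mod 2447)

1696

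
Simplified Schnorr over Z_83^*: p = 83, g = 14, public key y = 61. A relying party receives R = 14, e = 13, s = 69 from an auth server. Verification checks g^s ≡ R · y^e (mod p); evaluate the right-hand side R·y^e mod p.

19

61^2 = 3721 ≡ 69
61^4 ≡ 69^2 = 4761 ≡ 30
61^8 ≡ 30^2 = 900 ≡ 70
13 = 8 + 4 + 1, so 61^13 ≡ 70·30·61 ≡ 31 (mod 83)
R · y^e ≡ 14·31 = 434 ≡ 19 (mod 83)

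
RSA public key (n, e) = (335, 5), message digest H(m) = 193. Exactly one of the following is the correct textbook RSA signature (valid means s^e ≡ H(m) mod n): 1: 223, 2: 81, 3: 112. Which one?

1

Candidate 1: Squares mod 335: 223^1≡223, 223^2≡149, 223^4≡91; 5 = 4 + 1, so 223^5 ≡ 91·223 ≡ 193 (mod 335)
  → matches H(m) = 193
Candidate 2: Squares mod 335: 81^1≡81, 81^2≡196, 81^4≡226; 5 = 4 + 1, so 81^5 ≡ 226·81 ≡ 216 (mod 335)
Candidate 3: Squares mod 335: 112^1≡112, 112^2≡149, 112^4≡91; 5 = 4 + 1, so 112^5 ≡ 91·112 ≡ 142 (mod 335)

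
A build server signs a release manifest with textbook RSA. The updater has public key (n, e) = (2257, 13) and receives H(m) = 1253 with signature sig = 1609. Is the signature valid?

sig^2 ≡ 1609^2 = 2588881 ≡ 102
sig^4 ≡ 102^2 = 10404 ≡ 1376
sig^8 ≡ 1376^2 = 1893376 ≡ 2010
13 = 8 + 4 + 1, so sig^13 ≡ 2010·1376·1609 ≡ 1253 (mod 2257)
1253 = H(m), so the signature checks out.

valid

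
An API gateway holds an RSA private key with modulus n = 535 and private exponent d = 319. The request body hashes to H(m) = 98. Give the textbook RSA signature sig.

(H(m))^2 ≡ 98^2 = 9604 ≡ 509
(H(m))^4 ≡ 509^2 = 259081 ≡ 141
(H(m))^8 ≡ 141^2 = 19881 ≡ 86
(H(m))^16 ≡ 86^2 = 7396 ≡ 441
(H(m))^32 ≡ 441^2 = 194481 ≡ 276
(H(m))^64 ≡ 276^2 = 76176 ≡ 206
(H(m))^128 ≡ 206^2 = 42436 ≡ 171
(H(m))^256 ≡ 171^2 = 29241 ≡ 351
319 = 256 + 32 + 16 + 8 + 4 + 2 + 1, so (H(m))^319 ≡ 351·276·441·86·141·509·98 ≡ 312 (mod 535)

312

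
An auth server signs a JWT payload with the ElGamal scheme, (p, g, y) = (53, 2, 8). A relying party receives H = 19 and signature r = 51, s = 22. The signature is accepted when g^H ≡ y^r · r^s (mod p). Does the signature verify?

verifies

Left side g^H mod p:
2^2 = 4
2^4 ≡ 4^2 = 16
2^8 ≡ 16^2 = 256 ≡ 44
2^16 ≡ 44^2 = 1936 ≡ 28
19 = 16 + 2 + 1, so 2^19 ≡ 28·4·2 ≡ 12 (mod 53)
Right side y^r · r^s mod p:
8^2 = 64 ≡ 11
8^4 ≡ 11^2 = 121 ≡ 15
8^8 ≡ 15^2 = 225 ≡ 13
8^16 ≡ 13^2 = 169 ≡ 10
8^32 ≡ 10^2 = 100 ≡ 47
51 = 32 + 16 + 2 + 1, so 8^51 ≡ 47·10·11·8 ≡ 20 (mod 53)
51^2 = 2601 ≡ 4
51^4 ≡ 4^2 = 16
51^8 ≡ 16^2 = 256 ≡ 44
51^16 ≡ 44^2 = 1936 ≡ 28
22 = 16 + 4 + 2, so 51^22 ≡ 28·16·4 ≡ 43 (mod 53)
20·43 = 860 ≡ 12 (mod 53)
12 ≡ 12 (mod 53), so the signature is genuine.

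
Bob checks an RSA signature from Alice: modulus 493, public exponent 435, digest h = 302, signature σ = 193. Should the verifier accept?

σ^2 ≡ 193^2 = 37249 ≡ 274
σ^4 ≡ 274^2 = 75076 ≡ 140
σ^8 ≡ 140^2 = 19600 ≡ 373
σ^16 ≡ 373^2 = 139129 ≡ 103
σ^32 ≡ 103^2 = 10609 ≡ 256
σ^64 ≡ 256^2 = 65536 ≡ 460
σ^128 ≡ 460^2 = 211600 ≡ 103
σ^256 ≡ 103^2 = 10609 ≡ 256
435 = 256 + 128 + 32 + 16 + 2 + 1, so σ^435 ≡ 256·103·256·103·274·193 ≡ 97 (mod 493)
σ^435 mod 493 = 97, but h = 302.

reject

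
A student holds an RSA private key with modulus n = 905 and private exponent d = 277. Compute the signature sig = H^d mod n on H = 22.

397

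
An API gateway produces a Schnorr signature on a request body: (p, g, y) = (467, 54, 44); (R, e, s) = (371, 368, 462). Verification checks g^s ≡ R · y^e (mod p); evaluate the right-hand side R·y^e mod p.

251

Squares mod 467: 44^1≡44, 44^2≡68, 44^4≡421, 44^8≡248, 44^16≡327, 44^32≡453, 44^64≡196, 44^128≡122, 44^256≡407
368 = 256 + 64 + 32 + 16, so 44^368 ≡ 407·196·453·327 ≡ 119 (mod 467)
R · y^e ≡ 371·119 = 44149 ≡ 251 (mod 467)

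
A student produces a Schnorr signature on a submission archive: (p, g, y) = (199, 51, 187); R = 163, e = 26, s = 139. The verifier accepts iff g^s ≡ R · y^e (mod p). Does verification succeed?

fails

g^s mod p:
Squares mod 199: 51^1≡51, 51^2≡14, 51^4≡196, 51^8≡9, 51^16≡81, 51^32≡193, 51^64≡36, 51^128≡102
139 = 128 + 8 + 2 + 1, so 51^139 ≡ 102·9·14·51 ≡ 145 (mod 199)
R · y^e mod p:
Squares mod 199: 187^1≡187, 187^2≡144, 187^4≡40, 187^8≡8, 187^16≡64
26 = 16 + 8 + 2, so 187^26 ≡ 64·8·144 ≡ 98 (mod 199)
163·98 = 15974 ≡ 54 (mod 199)
145 ≠ 54; the check fails.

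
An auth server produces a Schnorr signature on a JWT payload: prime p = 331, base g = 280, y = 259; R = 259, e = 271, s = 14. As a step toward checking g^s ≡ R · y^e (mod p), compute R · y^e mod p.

163

259^2 = 67081 ≡ 219
259^4 ≡ 219^2 = 47961 ≡ 297
259^8 ≡ 297^2 = 88209 ≡ 163
259^16 ≡ 163^2 = 26569 ≡ 89
259^32 ≡ 89^2 = 7921 ≡ 308
259^64 ≡ 308^2 = 94864 ≡ 198
259^128 ≡ 198^2 = 39204 ≡ 146
259^256 ≡ 146^2 = 21316 ≡ 132
271 = 256 + 8 + 4 + 2 + 1, so 259^271 ≡ 132·163·297·219·259 ≡ 223 (mod 331)
R · y^e ≡ 259·223 = 57757 ≡ 163 (mod 331)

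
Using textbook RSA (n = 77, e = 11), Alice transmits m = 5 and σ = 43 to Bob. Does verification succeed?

fails

σ^2 ≡ 43^2 = 1849 ≡ 1
σ^4 ≡ 1^2 = 1
σ^8 ≡ 1^2 = 1
11 = 8 + 2 + 1, so σ^11 ≡ 1·1·43 ≡ 43 (mod 77)
The recovered value 43 does not match the digest 5.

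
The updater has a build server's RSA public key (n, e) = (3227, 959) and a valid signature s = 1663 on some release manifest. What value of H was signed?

Squares mod 3227: s^1≡1663, s^2≡30, s^4≡900, s^8≡23, s^16≡529, s^32≡2319, s^64≡1579, s^128≡1997, s^256≡2664, s^512≡723
959 = 512 + 256 + 128 + 32 + 16 + 8 + 4 + 2 + 1, so s^959 ≡ 723·2664·1997·2319·529·23·900·30·1663 ≡ 3159 (mod 3227)

3159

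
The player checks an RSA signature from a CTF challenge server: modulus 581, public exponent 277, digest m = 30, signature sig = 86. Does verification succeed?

passes

sig^2 ≡ 86^2 = 7396 ≡ 424
sig^4 ≡ 424^2 = 179776 ≡ 247
sig^8 ≡ 247^2 = 61009 ≡ 4
sig^16 ≡ 4^2 = 16
sig^32 ≡ 16^2 = 256
sig^64 ≡ 256^2 = 65536 ≡ 464
sig^128 ≡ 464^2 = 215296 ≡ 326
sig^256 ≡ 326^2 = 106276 ≡ 534
277 = 256 + 16 + 4 + 1, so sig^277 ≡ 534·16·247·86 ≡ 30 (mod 581)
30 = m, so the signature checks out.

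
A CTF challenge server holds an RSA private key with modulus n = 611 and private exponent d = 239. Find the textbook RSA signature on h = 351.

Squares mod 611: h^1≡351, h^2≡390, h^4≡572, h^8≡299, h^16≡195, h^32≡143, h^64≡286, h^128≡533
239 = 128 + 64 + 32 + 8 + 4 + 2 + 1, so h^239 ≡ 533·286·143·299·572·390·351 ≡ 468 (mod 611)

468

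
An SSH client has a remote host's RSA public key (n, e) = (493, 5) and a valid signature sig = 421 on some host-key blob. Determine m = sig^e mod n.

sig^2 ≡ 421^2 = 177241 ≡ 254
sig^4 ≡ 254^2 = 64516 ≡ 426
5 = 4 + 1, so sig^5 ≡ 426·421 ≡ 387 (mod 493)

387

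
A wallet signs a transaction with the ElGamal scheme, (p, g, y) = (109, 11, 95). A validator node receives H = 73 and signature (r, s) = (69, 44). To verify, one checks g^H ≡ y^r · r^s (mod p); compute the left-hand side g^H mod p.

39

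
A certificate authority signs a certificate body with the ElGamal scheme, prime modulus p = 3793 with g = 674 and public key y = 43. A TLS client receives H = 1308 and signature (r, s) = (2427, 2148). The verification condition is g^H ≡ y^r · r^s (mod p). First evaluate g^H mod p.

3624

674^2 = 454276 ≡ 2909
674^4 ≡ 2909^2 = 8462281 ≡ 98
674^8 ≡ 98^2 = 9604 ≡ 2018
674^16 ≡ 2018^2 = 4072324 ≡ 2435
674^32 ≡ 2435^2 = 5929225 ≡ 766
674^64 ≡ 766^2 = 586756 ≡ 2634
674^128 ≡ 2634^2 = 6937956 ≡ 559
674^256 ≡ 559^2 = 312481 ≡ 1455
674^512 ≡ 1455^2 = 2117025 ≡ 531
674^1024 ≡ 531^2 = 281961 ≡ 1279
1308 = 1024 + 256 + 16 + 8 + 4, so 674^1308 ≡ 1279·1455·2435·2018·98 ≡ 3624 (mod 3793)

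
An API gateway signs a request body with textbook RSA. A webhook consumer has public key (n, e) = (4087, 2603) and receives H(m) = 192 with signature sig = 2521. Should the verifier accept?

accept

sig^2 ≡ 2521^2 = 6355441 ≡ 156
sig^4 ≡ 156^2 = 24336 ≡ 3901
sig^8 ≡ 3901^2 = 15217801 ≡ 1900
sig^16 ≡ 1900^2 = 3610000 ≡ 1179
sig^32 ≡ 1179^2 = 1390041 ≡ 461
sig^64 ≡ 461^2 = 212521 ≡ 4084
sig^128 ≡ 4084^2 = 16679056 ≡ 9
sig^256 ≡ 9^2 = 81
sig^512 ≡ 81^2 = 6561 ≡ 2474
sig^1024 ≡ 2474^2 = 6120676 ≡ 2437
sig^2048 ≡ 2437^2 = 5938969 ≡ 558
2603 = 2048 + 512 + 32 + 8 + 2 + 1, so sig^2603 ≡ 558·2474·461·1900·156·2521 ≡ 192 (mod 4087)
sig^2603 mod 4087 = 192 matches H(m).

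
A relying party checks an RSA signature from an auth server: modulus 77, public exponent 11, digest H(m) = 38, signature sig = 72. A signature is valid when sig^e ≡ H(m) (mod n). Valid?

Squares mod 77: sig^1≡72, sig^2≡25, sig^4≡9, sig^8≡4
11 = 8 + 2 + 1, so sig^11 ≡ 4·25·72 ≡ 39 (mod 77)
sig^11 mod 77 = 39, but H(m) = 38.

no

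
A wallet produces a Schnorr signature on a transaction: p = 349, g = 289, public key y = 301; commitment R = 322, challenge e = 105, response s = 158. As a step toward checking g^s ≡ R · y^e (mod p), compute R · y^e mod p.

168

Squares mod 349: 301^1≡301, 301^2≡210, 301^4≡126, 301^8≡171, 301^16≡274, 301^32≡41, 301^64≡285
105 = 64 + 32 + 8 + 1, so 301^105 ≡ 285·41·171·301 ≡ 304 (mod 349)
R · y^e ≡ 322·304 = 97888 ≡ 168 (mod 349)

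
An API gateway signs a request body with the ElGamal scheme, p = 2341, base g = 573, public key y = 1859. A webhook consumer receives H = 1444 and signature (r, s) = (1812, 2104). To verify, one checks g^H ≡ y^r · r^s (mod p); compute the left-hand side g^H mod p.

573^2 = 328329 ≡ 589
573^4 ≡ 589^2 = 346921 ≡ 453
573^8 ≡ 453^2 = 205209 ≡ 1542
573^16 ≡ 1542^2 = 2377764 ≡ 1649
573^32 ≡ 1649^2 = 2719201 ≡ 1300
573^64 ≡ 1300^2 = 1690000 ≡ 2139
573^128 ≡ 2139^2 = 4575321 ≡ 1007
573^256 ≡ 1007^2 = 1014049 ≡ 396
573^512 ≡ 396^2 = 156816 ≡ 2310
573^1024 ≡ 2310^2 = 5336100 ≡ 961
1444 = 1024 + 256 + 128 + 32 + 4, so 573^1444 ≡ 961·396·1007·1300·453 ≡ 79 (mod 2341)

79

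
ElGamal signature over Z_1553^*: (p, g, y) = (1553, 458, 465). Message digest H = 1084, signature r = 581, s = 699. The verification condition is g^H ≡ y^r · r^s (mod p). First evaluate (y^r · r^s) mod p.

247

465^2 = 216225 ≡ 358
465^4 ≡ 358^2 = 128164 ≡ 818
465^8 ≡ 818^2 = 669124 ≡ 1334
465^16 ≡ 1334^2 = 1779556 ≡ 1371
465^32 ≡ 1371^2 = 1879641 ≡ 511
465^64 ≡ 511^2 = 261121 ≡ 217
465^128 ≡ 217^2 = 47089 ≡ 499
465^256 ≡ 499^2 = 249001 ≡ 521
465^512 ≡ 521^2 = 271441 ≡ 1219
581 = 512 + 64 + 4 + 1, so 465^581 ≡ 1219·217·818·465 ≡ 19 (mod 1553)
581^2 = 337561 ≡ 560
581^4 ≡ 560^2 = 313600 ≡ 1447
581^8 ≡ 1447^2 = 2093809 ≡ 365
581^16 ≡ 365^2 = 133225 ≡ 1220
581^32 ≡ 1220^2 = 1488400 ≡ 626
581^64 ≡ 626^2 = 391876 ≡ 520
581^128 ≡ 520^2 = 270400 ≡ 178
581^256 ≡ 178^2 = 31684 ≡ 624
581^512 ≡ 624^2 = 389376 ≡ 1126
699 = 512 + 128 + 32 + 16 + 8 + 2 + 1, so 581^699 ≡ 1126·178·626·1220·365·560·581 ≡ 13 (mod 1553)
y^r · r^s ≡ 19·13 = 247 ≡ 247 (mod 1553)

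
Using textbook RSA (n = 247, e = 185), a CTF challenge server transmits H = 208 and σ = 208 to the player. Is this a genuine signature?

genuine

σ^2 ≡ 208^2 = 43264 ≡ 39
σ^4 ≡ 39^2 = 1521 ≡ 39
σ^8 ≡ 39^2 = 1521 ≡ 39
σ^16 ≡ 39^2 = 1521 ≡ 39
σ^32 ≡ 39^2 = 1521 ≡ 39
σ^64 ≡ 39^2 = 1521 ≡ 39
σ^128 ≡ 39^2 = 1521 ≡ 39
185 = 128 + 32 + 16 + 8 + 1, so σ^185 ≡ 39·39·39·39·208 ≡ 208 (mod 247)
σ^185 mod 247 = 208 matches H.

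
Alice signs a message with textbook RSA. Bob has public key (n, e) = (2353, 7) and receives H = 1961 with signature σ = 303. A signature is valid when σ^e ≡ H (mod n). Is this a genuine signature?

Squares mod 2353: σ^1≡303, σ^2≡42, σ^4≡1764
7 = 4 + 2 + 1, so σ^7 ≡ 1764·42·303 ≡ 1044 (mod 2353)
σ^7 mod 2353 = 1044, but H = 1961.

forged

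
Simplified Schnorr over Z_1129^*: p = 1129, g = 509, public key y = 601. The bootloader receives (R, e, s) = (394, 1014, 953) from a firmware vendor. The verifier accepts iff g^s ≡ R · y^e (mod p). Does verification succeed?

g^s mod p:
509^2 = 259081 ≡ 540
509^4 ≡ 540^2 = 291600 ≡ 318
509^8 ≡ 318^2 = 101124 ≡ 643
509^16 ≡ 643^2 = 413449 ≡ 235
509^32 ≡ 235^2 = 55225 ≡ 1033
509^64 ≡ 1033^2 = 1067089 ≡ 184
509^128 ≡ 184^2 = 33856 ≡ 1115
509^256 ≡ 1115^2 = 1243225 ≡ 196
509^512 ≡ 196^2 = 38416 ≡ 30
953 = 512 + 256 + 128 + 32 + 16 + 8 + 1, so 509^953 ≡ 30·196·1115·1033·235·643·509 ≡ 728 (mod 1129)
R · y^e mod p:
601^2 = 361201 ≡ 1050
601^4 ≡ 1050^2 = 1102500 ≡ 596
601^8 ≡ 596^2 = 355216 ≡ 710
601^16 ≡ 710^2 = 504100 ≡ 566
601^32 ≡ 566^2 = 320356 ≡ 849
601^64 ≡ 849^2 = 720801 ≡ 499
601^128 ≡ 499^2 = 249001 ≡ 621
601^256 ≡ 621^2 = 385641 ≡ 652
601^512 ≡ 652^2 = 425104 ≡ 600
1014 = 512 + 256 + 128 + 64 + 32 + 16 + 4 + 2, so 601^1014 ≡ 600·652·621·499·849·566·596·1050 ≡ 1000 (mod 1129)
394·1000 = 394000 ≡ 1108 (mod 1129)
728 ≠ 1108; the check fails.

fails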